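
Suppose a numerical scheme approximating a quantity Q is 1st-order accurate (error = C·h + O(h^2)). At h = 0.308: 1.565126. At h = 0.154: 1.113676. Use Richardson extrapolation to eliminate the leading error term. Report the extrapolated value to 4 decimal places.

0.6622

The leading error scales as h; refining by a factor of 2 reduces it by 2^1 = 2.
Extrapolated value = (2·A(h/2) − A(h)) / (2 − 1)
= (2·1.113676 − 1.565126) / 1
= 0.662226 / 1 = 0.662226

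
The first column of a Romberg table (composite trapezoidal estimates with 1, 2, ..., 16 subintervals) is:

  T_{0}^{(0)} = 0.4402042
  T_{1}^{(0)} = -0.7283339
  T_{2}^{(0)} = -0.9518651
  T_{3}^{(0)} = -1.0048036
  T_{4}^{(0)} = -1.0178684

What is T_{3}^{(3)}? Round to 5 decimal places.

-1.02222

Richardson extrapolation on the trapezoidal column (denominator 4−1=3):
T_{1}^{(1)} = (4·(-0.7283339) − 0.4402042) / 3 = -1.1178466
T_{2}^{(1)} = -0.9518651 + (-0.9518651 − (-0.7283339))/3 = -1.0263755
T_{3}^{(1)} = -1.0048036 + (-1.0048036 − (-0.9518651))/3 = -1.0224498
T_{2}^{(2)} = (16·(-1.0263755) − (-1.1178466)) / 15 = -1.0202774
T_{3}^{(2)} = (16·(-1.0224498) − (-1.0263755)) / 15 = -1.0221881
T_{3}^{(3)} = -1.0221881 + (-1.0221881 − (-1.0202774))/63 = -1.0222184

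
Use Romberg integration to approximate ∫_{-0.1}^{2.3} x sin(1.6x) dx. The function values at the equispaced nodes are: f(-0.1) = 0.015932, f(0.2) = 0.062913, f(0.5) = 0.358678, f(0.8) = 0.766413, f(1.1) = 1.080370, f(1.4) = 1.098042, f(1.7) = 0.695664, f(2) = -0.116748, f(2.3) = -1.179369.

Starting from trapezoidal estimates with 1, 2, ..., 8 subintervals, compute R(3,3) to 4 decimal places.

1.0344

R(0,0) (trapezoid, 1 panel, h=2.4000): -1.396124
R(1,0) (trapezoid, 2 panels, h=1.2000): 0.598382
R(2,0) (trapezoid, 4 panels, h=0.6000): 0.931796
R(3,0) (trapezoid, 8 panels, h=0.3000): 1.009084
R(1,1) = 0.598382 + (0.598382 − (-1.396124))/3 = 1.263217
R(2,1) = 0.931796 + (0.931796 − 0.598382)/3 = 1.042934
R(3,1) = 1.009084 + (1.009084 − 0.931796)/3 = 1.034847
R(2,2) = 1.042934 + (1.042934 − 1.263217)/15 = 1.028248
R(3,2) = 1.034847 + (1.034847 − 1.042934)/15 = 1.034308
R(3,3) = 1.034308 + (1.034308 − 1.028248)/63 = 1.034404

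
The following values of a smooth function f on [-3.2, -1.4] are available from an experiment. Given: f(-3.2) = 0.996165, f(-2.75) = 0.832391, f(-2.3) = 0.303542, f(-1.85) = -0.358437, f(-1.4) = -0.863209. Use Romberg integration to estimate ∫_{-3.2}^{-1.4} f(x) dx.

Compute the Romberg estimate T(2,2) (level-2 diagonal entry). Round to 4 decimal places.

T(0,0) (trapezoid, 1 panel, h=1.8000): 0.119660
T(1,0) (trapezoid, 2 panels, h=0.9000): 0.333018
T(2,0) (trapezoid, 4 panels, h=0.4500): 0.379788
T(1,1) = 0.333018 + (0.333018 − 0.119660)/3 = 0.404137
T(2,1) = 0.379788 + (0.379788 − 0.333018)/3 = 0.395378
T(2,2) = 0.395378 + (0.395378 − 0.404137)/15 = 0.394794

0.3948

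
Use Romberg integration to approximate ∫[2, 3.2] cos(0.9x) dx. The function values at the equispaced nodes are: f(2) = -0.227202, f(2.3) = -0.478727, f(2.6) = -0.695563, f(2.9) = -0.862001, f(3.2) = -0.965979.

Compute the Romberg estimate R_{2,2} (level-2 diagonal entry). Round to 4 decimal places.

R_{0,0} (trapezoid, 1 panel, h=1.2000): -0.715909
R_{1,0} (trapezoid, 2 panels, h=0.6000): -0.775292
R_{2,0} (trapezoid, 4 panels, h=0.3000): -0.789864
R_{1,1} = -0.775292 + (-0.775292 − (-0.715909))/3 = -0.795086
R_{2,1} = -0.789864 + (-0.789864 − (-0.775292))/3 = -0.794721
R_{2,2} = -0.794721 + (-0.794721 − (-0.795086))/15 = -0.794697

-0.7947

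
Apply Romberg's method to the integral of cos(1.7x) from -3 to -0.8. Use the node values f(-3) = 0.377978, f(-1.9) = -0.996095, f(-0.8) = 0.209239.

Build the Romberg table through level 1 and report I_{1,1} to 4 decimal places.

I_{0,0} (trapezoid, 1 panel, h=2.2000): 0.645939
I_{1,0} (trapezoid, 2 panels, h=1.1000): -0.772735
I_{1,1} = -0.772735 + (-0.772735 − 0.645939)/3 = -1.245626

-1.2456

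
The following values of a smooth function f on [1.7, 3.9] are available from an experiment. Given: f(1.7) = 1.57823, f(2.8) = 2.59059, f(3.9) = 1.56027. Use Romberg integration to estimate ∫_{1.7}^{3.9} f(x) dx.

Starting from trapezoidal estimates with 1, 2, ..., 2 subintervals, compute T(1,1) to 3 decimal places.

4.950

T(0,0) (trapezoid, 1 panel, h=2.2000): 3.45235
T(1,0) (trapezoid, 2 panels, h=1.1000): 4.57582
T(1,1) = 4.57582 + (4.57582 − 3.45235)/3 = 4.95031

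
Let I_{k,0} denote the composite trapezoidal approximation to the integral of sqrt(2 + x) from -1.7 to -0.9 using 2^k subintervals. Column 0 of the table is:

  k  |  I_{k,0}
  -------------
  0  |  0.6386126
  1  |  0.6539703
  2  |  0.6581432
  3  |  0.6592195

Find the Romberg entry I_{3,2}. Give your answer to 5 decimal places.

I_{2,1} = 0.6581432 + (0.6581432 − 0.6539703)/3 = 0.6595342
I_{3,1} = (4·0.6592195 − 0.6581432) / 3 = 0.6595783
I_{3,2} = (16·0.6595783 − 0.6595342) / 15 = 0.6595812

0.65958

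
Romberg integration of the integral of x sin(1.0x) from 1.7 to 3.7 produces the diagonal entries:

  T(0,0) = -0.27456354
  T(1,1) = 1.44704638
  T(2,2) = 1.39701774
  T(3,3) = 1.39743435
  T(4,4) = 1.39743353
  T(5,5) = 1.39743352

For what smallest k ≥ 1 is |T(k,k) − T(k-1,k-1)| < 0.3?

k = 2

|T(1,1) − T(0,0)| = 1.72160992 ≥ 0.3
|T(2,2) − T(1,1)| = 0.05002864 < 0.3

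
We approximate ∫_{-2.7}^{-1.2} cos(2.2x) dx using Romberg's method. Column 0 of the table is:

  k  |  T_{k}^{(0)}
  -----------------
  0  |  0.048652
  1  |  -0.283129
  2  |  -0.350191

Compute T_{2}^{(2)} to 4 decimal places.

Richardson extrapolation on the trapezoidal column (denominator 4−1=3):
T_{1}^{(1)} = -0.283129 + (-0.283129 − 0.048652)/3 = -0.393723
T_{2}^{(1)} = -0.350191 + (-0.350191 − (-0.283129))/3 = -0.372545
T_{2}^{(2)} = (16·(-0.372545) − (-0.393723)) / 15 = -0.371133

-0.3711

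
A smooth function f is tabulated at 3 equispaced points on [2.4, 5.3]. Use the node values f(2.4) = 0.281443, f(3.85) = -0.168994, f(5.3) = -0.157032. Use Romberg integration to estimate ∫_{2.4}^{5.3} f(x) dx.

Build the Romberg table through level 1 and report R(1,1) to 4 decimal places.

R(0,0) (trapezoid, 1 panel, h=2.9000): 0.180396
R(1,0) (trapezoid, 2 panels, h=1.4500): -0.154843
R(1,1) = -0.154843 + (-0.154843 − 0.180396)/3 = -0.266589

-0.2666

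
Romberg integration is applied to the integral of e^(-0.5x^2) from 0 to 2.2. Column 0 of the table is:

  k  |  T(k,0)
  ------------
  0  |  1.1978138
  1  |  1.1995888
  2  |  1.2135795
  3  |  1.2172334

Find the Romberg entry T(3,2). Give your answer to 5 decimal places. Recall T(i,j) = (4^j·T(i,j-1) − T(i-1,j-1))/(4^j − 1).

1.21847

Richardson extrapolation on the trapezoidal column (denominator 4−1=3):
T(2,1) = 1.2135795 + (1.2135795 − 1.1995888)/3 = 1.2182431
T(3,1) = (4·1.2172334 − 1.2135795) / 3 = 1.2184514
T(3,2) = 1.2184514 + (1.2184514 − 1.2182431)/15 = 1.2184653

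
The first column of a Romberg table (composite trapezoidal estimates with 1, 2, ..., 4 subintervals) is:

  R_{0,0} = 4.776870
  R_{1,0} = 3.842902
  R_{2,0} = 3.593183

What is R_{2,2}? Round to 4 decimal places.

3.5085

R_{1,1} = 3.842902 + (3.842902 − 4.776870)/3 = 3.531579
R_{2,1} = (4·3.593183 − 3.842902) / 3 = 3.509943
R_{2,2} = (16·3.509943 − 3.531579) / 15 = 3.508501
(Column j=1 coincides with Simpson's rule on the same nodes.)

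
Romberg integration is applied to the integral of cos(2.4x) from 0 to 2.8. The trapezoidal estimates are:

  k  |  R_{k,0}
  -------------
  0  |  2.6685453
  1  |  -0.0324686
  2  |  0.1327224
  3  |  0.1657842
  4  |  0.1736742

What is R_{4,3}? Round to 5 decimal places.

Richardson extrapolation on the trapezoidal column (denominator 4−1=3):
R_{2,1} = 0.1327224 + (0.1327224 − (-0.0324686))/3 = 0.1877861
R_{3,1} = 0.1657842 + (0.1657842 − 0.1327224)/3 = 0.1768048
R_{4,1} = 0.1736742 + (0.1736742 − 0.1657842)/3 = 0.1763042
R_{3,2} = 0.1768048 + (0.1768048 − 0.1877861)/15 = 0.1760727
R_{4,2} = (16·0.1763042 − 0.1768048) / 15 = 0.1762708
R_{4,3} = (64·0.1762708 − 0.1760727) / 63 = 0.1762739
(Column j=1 coincides with Simpson's rule on the same nodes.)

0.17627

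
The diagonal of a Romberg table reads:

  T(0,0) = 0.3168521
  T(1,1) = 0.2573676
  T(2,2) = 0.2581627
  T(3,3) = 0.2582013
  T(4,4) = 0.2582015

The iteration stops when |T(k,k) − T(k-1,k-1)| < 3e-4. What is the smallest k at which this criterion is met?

|T(1,1) − T(0,0)| = 0.0594845 ≥ 3e-4
|T(2,2) − T(1,1)| = 0.0007951 ≥ 3e-4
|T(3,3) − T(2,2)| = 0.0000386 < 3e-4

k = 3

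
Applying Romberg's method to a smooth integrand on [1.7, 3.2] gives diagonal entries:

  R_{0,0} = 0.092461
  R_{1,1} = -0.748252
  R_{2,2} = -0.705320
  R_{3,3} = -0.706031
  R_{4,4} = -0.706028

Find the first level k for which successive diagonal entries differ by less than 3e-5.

|R_{1,1} − R_{0,0}| = 0.840713 ≥ 3e-5
|R_{2,2} − R_{1,1}| = 0.042932 ≥ 3e-5
|R_{3,3} − R_{2,2}| = 0.000711 ≥ 3e-5
|R_{4,4} − R_{3,3}| = 0.000003 < 3e-5

k = 4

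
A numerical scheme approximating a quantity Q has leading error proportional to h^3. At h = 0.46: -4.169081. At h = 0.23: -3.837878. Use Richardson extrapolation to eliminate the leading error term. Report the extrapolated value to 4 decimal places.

Extrapolated value = (8·A(h/2) − A(h)) / (8 − 1)
= (8·(-3.837878) − (-4.169081)) / 7
= -26.533943 / 7 = -3.790563

-3.7906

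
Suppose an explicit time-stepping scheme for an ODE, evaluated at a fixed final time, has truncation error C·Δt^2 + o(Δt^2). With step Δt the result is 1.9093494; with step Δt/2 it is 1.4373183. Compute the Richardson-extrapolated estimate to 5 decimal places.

1.27997

The leading error scales as Δt^2; refining by a factor of 2 reduces it by 2^2 = 4.
Extrapolated value = (4·A(Δt/2) − A(Δt)) / (4 − 1)
= (4·1.4373183 − 1.9093494) / 3
= 3.8399238 / 3 = 1.2799746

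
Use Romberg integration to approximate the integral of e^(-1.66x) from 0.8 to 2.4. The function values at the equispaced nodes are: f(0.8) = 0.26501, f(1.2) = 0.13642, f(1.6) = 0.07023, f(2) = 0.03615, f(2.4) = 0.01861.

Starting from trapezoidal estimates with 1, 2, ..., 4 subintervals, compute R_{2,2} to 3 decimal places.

R_{0,0} (trapezoid, 1 panel, h=1.6000): 0.22690
R_{1,0} (trapezoid, 2 panels, h=0.8000): 0.16963
R_{2,0} (trapezoid, 4 panels, h=0.4000): 0.15384
R_{1,1} = 0.16963 + (0.16963 − 0.22690)/3 = 0.15054
R_{2,1} = 0.15384 + (0.15384 − 0.16963)/3 = 0.14858
R_{2,2} = 0.14858 + (0.14858 − 0.15054)/15 = 0.14845

0.148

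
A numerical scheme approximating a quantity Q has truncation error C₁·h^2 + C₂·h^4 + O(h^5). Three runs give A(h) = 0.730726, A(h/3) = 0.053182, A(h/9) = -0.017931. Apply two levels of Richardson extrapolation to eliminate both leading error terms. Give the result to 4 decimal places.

First eliminate the h^2 term (factor 3^2 = 9):
  B₁ = (9·0.053182 − 0.730726)/8 = -0.031511
  B₂ = (9·(-0.017931) − 0.053182)/8 = -0.026820
Then eliminate the h^4 term (factor 3^4 = 81):
  (81·(-0.026820) − (-0.031511))/80 = -0.026761

-0.0268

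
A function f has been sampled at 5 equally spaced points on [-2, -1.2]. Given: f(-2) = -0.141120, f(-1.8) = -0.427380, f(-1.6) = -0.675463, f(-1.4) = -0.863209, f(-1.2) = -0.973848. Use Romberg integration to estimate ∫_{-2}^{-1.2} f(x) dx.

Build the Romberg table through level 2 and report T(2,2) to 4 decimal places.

T(0,0) (trapezoid, 1 panel, h=0.8000): -0.445987
T(1,0) (trapezoid, 2 panels, h=0.4000): -0.493179
T(2,0) (trapezoid, 4 panels, h=0.2000): -0.504707
T(1,1) = -0.493179 + (-0.493179 − (-0.445987))/3 = -0.508910
T(2,1) = -0.504707 + (-0.504707 − (-0.493179))/3 = -0.508550
T(2,2) = -0.508550 + (-0.508550 − (-0.508910))/15 = -0.508526

-0.5085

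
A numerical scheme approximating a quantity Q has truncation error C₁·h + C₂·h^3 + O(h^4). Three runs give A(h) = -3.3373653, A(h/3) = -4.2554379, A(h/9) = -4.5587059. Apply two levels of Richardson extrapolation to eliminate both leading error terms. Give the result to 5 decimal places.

First eliminate the h term (factor 3^1 = 3):
  B₁ = (3·(-4.2554379) − (-3.3373653))/2 = -4.7144742
  B₂ = (3·(-4.5587059) − (-4.2554379))/2 = -4.7103399
Then eliminate the h^3 term (factor 3^3 = 27):
  (27·(-4.7103399) − (-4.7144742))/26 = -4.7101809

-4.71018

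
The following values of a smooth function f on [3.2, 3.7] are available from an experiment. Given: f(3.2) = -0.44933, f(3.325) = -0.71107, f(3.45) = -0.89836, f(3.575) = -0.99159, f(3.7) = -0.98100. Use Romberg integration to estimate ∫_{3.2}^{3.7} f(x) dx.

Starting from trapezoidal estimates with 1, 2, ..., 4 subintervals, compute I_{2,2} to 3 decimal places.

I_{0,0} (trapezoid, 1 panel, h=0.5000): -0.35758
I_{1,0} (trapezoid, 2 panels, h=0.2500): -0.40338
I_{2,0} (trapezoid, 4 panels, h=0.1250): -0.41452
I_{1,1} = -0.40338 + (-0.40338 − (-0.35758))/3 = -0.41865
I_{2,1} = -0.41452 + (-0.41452 − (-0.40338))/3 = -0.41823
I_{2,2} = -0.41823 + (-0.41823 − (-0.41865))/15 = -0.41820

-0.418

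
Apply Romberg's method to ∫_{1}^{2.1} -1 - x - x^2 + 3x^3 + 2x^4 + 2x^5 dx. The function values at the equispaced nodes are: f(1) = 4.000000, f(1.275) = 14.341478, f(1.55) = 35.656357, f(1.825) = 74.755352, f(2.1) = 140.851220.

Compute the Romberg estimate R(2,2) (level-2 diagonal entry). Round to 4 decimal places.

52.4692

R(0,0) (trapezoid, 1 panel, h=1.1000): 79.668171
R(1,0) (trapezoid, 2 panels, h=0.5500): 59.445082
R(2,0) (trapezoid, 4 panels, h=0.2750): 54.224169
R(1,1) = 59.445082 + (59.445082 − 79.668171)/3 = 52.704052
R(2,1) = 54.224169 + (54.224169 − 59.445082)/3 = 52.483865
R(2,2) = 52.483865 + (52.483865 − 52.704052)/15 = 52.469186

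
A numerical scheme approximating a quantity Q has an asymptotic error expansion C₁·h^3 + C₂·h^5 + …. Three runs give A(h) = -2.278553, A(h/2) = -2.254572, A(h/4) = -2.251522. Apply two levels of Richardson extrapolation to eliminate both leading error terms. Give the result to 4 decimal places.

-2.2511

First eliminate the h^3 term (factor 2^3 = 8):
  B₁ = (8·(-2.254572) − (-2.278553))/7 = -2.251146
  B₂ = (8·(-2.251522) − (-2.254572))/7 = -2.251086
Then eliminate the h^5 term (factor 2^5 = 32):
  (32·(-2.251086) − (-2.251146))/31 = -2.251084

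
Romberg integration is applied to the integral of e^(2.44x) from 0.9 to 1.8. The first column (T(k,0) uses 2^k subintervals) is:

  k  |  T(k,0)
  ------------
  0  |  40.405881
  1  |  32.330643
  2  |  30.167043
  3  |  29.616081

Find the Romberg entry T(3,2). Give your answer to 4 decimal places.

Richardson extrapolation on the trapezoidal column (denominator 4−1=3):
T(2,1) = (4·30.167043 − 32.330643) / 3 = 29.445843
T(3,1) = 29.616081 + (29.616081 − 30.167043)/3 = 29.432427
T(3,2) = 29.432427 + (29.432427 − 29.445843)/15 = 29.431533

29.4315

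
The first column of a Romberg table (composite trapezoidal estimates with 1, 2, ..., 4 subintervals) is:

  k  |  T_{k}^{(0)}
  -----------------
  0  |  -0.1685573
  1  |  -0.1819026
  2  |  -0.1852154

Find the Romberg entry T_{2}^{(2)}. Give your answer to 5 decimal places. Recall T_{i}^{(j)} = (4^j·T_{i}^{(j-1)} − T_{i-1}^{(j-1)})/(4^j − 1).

Richardson extrapolation on the trapezoidal column (denominator 4−1=3):
T_{1}^{(1)} = -0.1819026 + (-0.1819026 − (-0.1685573))/3 = -0.1863510
T_{2}^{(1)} = (4·(-0.1852154) − (-0.1819026)) / 3 = -0.1863197
T_{2}^{(2)} = (16·(-0.1863197) − (-0.1863510)) / 15 = -0.1863176

-0.18632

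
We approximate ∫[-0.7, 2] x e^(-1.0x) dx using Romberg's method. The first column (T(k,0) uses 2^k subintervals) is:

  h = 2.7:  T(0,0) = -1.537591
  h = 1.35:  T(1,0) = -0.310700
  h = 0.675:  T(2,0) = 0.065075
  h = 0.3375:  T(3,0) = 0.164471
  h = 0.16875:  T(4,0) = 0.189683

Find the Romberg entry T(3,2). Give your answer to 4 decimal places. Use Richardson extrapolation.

0.1981

Richardson extrapolation on the trapezoidal column (denominator 4−1=3):
T(2,1) = 0.065075 + (0.065075 − (-0.310700))/3 = 0.190333
T(3,1) = 0.164471 + (0.164471 − 0.065075)/3 = 0.197603
T(3,2) = 0.197603 + (0.197603 − 0.190333)/15 = 0.198088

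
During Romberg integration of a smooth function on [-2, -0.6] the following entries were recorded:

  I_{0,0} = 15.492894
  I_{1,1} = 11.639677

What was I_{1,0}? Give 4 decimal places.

From I_{1,1} = (4·I_{1,0} − I_{0,0})/3, solve for I_{1,0}:
4·I_{1,0} = 3·11.639677 + 15.492894 = 50.411925
I_{1,0} = 12.602981

12.6030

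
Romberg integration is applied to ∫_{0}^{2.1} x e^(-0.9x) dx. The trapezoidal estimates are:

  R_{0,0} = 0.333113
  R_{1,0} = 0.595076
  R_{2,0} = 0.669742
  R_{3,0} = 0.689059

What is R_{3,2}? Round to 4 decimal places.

0.6956

Richardson extrapolation on the trapezoidal column (denominator 4−1=3):
R_{2,1} = 0.669742 + (0.669742 − 0.595076)/3 = 0.694631
R_{3,1} = (4·0.689059 − 0.669742) / 3 = 0.695498
R_{3,2} = 0.695498 + (0.695498 − 0.694631)/15 = 0.695556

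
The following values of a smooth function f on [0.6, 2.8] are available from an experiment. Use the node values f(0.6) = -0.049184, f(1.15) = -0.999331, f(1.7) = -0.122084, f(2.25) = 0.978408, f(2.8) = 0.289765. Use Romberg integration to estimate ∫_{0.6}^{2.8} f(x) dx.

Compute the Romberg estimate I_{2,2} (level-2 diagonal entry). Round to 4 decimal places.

I_{0,0} (trapezoid, 1 panel, h=2.2000): 0.264639
I_{1,0} (trapezoid, 2 panels, h=1.1000): -0.001973
I_{2,0} (trapezoid, 4 panels, h=0.5500): -0.012494
I_{1,1} = -0.001973 + (-0.001973 − 0.264639)/3 = -0.090844
I_{2,1} = -0.012494 + (-0.012494 − (-0.001973))/3 = -0.016001
I_{2,2} = -0.016001 + (-0.016001 − (-0.090844))/15 = -0.011011

-0.0110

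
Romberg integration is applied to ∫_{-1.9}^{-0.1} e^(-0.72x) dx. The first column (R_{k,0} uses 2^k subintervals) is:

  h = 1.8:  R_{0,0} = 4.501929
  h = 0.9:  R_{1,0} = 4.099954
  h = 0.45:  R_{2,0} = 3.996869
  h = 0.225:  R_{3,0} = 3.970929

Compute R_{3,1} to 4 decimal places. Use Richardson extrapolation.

3.9623

R_{3,1} = (4·3.970929 − 3.996869) / 3 = 3.962282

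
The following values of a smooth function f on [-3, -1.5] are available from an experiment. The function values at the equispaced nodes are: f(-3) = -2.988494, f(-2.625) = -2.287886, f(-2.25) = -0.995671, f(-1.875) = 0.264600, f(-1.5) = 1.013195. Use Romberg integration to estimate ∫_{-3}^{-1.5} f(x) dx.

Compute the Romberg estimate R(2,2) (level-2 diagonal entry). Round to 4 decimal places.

-1.5087

R(0,0) (trapezoid, 1 panel, h=1.5000): -1.481474
R(1,0) (trapezoid, 2 panels, h=0.7500): -1.487490
R(2,0) (trapezoid, 4 panels, h=0.3750): -1.502477
R(1,1) = -1.487490 + (-1.487490 − (-1.481474))/3 = -1.489495
R(2,1) = -1.502477 + (-1.502477 − (-1.487490))/3 = -1.507473
R(2,2) = -1.507473 + (-1.507473 − (-1.489495))/15 = -1.508672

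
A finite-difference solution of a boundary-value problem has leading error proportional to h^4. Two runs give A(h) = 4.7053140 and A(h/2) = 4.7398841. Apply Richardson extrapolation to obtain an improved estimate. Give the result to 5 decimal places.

Extrapolated value = (16·A(h/2) − A(h)) / (16 − 1)
= (16·4.7398841 − 4.7053140) / 15
= 71.1328316 / 15 = 4.7421888

4.74219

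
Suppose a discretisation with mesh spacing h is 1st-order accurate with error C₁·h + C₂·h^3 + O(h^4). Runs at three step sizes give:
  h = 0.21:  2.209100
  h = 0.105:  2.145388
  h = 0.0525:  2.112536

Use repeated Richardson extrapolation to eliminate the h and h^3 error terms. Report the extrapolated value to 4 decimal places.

First eliminate the h term (factor 2^1 = 2):
  B₁ = (2·2.145388 − 2.209100)/1 = 2.081676
  B₂ = (2·2.112536 − 2.145388)/1 = 2.079684
Then eliminate the h^3 term (factor 2^3 = 8):
  (8·2.079684 − 2.081676)/7 = 2.079399

2.0794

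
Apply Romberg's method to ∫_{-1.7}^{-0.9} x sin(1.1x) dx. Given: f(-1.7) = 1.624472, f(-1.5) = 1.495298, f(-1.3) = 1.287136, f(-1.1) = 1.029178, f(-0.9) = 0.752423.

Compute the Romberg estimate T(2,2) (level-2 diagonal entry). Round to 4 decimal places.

T(0,0) (trapezoid, 1 panel, h=0.8000): 0.950758
T(1,0) (trapezoid, 2 panels, h=0.4000): 0.990233
T(2,0) (trapezoid, 4 panels, h=0.2000): 1.000012
T(1,1) = 0.990233 + (0.990233 − 0.950758)/3 = 1.003391
T(2,1) = 1.000012 + (1.000012 − 0.990233)/3 = 1.003272
T(2,2) = 1.003272 + (1.003272 − 1.003391)/15 = 1.003264

1.0033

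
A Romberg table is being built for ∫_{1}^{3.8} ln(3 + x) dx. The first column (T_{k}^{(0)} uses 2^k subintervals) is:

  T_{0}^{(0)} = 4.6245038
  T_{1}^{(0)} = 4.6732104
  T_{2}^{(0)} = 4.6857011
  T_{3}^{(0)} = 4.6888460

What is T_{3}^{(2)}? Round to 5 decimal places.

4.68990

T_{2}^{(1)} = (4·4.6857011 − 4.6732104) / 3 = 4.6898647
T_{3}^{(1)} = 4.6888460 + (4.6888460 − 4.6857011)/3 = 4.6898943
T_{3}^{(2)} = (16·4.6898943 − 4.6898647) / 15 = 4.6898963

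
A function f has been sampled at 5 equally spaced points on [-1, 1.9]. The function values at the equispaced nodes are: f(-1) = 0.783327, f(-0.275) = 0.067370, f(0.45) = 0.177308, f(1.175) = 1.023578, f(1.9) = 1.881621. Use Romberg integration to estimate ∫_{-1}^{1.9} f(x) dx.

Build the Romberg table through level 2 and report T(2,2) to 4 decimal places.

1.7945

T(0,0) (trapezoid, 1 panel, h=2.9000): 3.864175
T(1,0) (trapezoid, 2 panels, h=1.4500): 2.189184
T(2,0) (trapezoid, 4 panels, h=0.7250): 1.885529
T(1,1) = 2.189184 + (2.189184 − 3.864175)/3 = 1.630854
T(2,1) = 1.885529 + (1.885529 − 2.189184)/3 = 1.784311
T(2,2) = 1.784311 + (1.784311 − 1.630854)/15 = 1.794541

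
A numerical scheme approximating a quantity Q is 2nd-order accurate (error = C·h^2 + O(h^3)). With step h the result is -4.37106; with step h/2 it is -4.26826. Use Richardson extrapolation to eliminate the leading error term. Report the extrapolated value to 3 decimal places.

The leading error scales as h^2; refining by a factor of 2 reduces it by 2^2 = 4.
Extrapolated value = (4·A(h/2) − A(h)) / (4 − 1)
= (4·(-4.26826) − (-4.37106)) / 3
= -12.70198 / 3 = -4.23399

-4.234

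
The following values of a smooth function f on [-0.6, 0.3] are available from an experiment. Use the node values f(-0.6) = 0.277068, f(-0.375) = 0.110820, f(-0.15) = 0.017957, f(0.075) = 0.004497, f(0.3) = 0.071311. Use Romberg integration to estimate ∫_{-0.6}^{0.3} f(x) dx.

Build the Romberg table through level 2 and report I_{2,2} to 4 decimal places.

I_{0,0} (trapezoid, 1 panel, h=0.9000): 0.156771
I_{1,0} (trapezoid, 2 panels, h=0.4500): 0.086466
I_{2,0} (trapezoid, 4 panels, h=0.2250): 0.069179
I_{1,1} = 0.086466 + (0.086466 − 0.156771)/3 = 0.063031
I_{2,1} = 0.069179 + (0.069179 − 0.086466)/3 = 0.063417
I_{2,2} = 0.063417 + (0.063417 − 0.063031)/15 = 0.063443

0.0634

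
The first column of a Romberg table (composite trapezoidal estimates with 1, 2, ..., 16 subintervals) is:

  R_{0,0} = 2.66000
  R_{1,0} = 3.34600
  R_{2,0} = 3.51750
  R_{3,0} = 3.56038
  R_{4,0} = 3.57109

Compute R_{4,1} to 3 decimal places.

R_{4,1} = 3.57109 + (3.57109 − 3.56038)/3 = 3.57466

3.575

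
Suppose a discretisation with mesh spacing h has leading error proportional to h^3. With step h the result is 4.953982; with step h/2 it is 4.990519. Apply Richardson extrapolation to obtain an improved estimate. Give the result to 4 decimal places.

4.9957

The leading error scales as h^3; refining by a factor of 2 reduces it by 2^3 = 8.
Extrapolated value = (8·A(h/2) − A(h)) / (8 − 1)
= (8·4.990519 − 4.953982) / 7
= 34.970170 / 7 = 4.995739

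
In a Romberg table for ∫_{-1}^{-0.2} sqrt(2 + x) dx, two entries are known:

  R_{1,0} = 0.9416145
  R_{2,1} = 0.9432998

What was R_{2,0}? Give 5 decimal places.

From R_{2,1} = (4·R_{2,0} − R_{1,0})/3, solve for R_{2,0}:
4·R_{2,0} = 3·0.9432998 + 0.9416145 = 3.7715139
R_{2,0} = 0.9428785

0.94288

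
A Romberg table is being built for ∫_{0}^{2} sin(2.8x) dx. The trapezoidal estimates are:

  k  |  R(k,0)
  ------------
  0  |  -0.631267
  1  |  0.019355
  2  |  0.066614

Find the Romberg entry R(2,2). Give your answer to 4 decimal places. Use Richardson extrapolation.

Richardson extrapolation on the trapezoidal column (denominator 4−1=3):
R(1,1) = (4·0.019355 − (-0.631267)) / 3 = 0.236229
R(2,1) = 0.066614 + (0.066614 − 0.019355)/3 = 0.082367
R(2,2) = (16·0.082367 − 0.236229) / 15 = 0.072110

0.0721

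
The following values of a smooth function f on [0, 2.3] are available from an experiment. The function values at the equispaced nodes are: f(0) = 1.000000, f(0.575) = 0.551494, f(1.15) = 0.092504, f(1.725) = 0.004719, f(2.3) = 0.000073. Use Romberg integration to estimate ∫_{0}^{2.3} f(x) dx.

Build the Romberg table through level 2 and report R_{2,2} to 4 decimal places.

R_{0,0} (trapezoid, 1 panel, h=2.3000): 1.150084
R_{1,0} (trapezoid, 2 panels, h=1.1500): 0.681422
R_{2,0} (trapezoid, 4 panels, h=0.5750): 0.660533
R_{1,1} = 0.681422 + (0.681422 − 1.150084)/3 = 0.525201
R_{2,1} = 0.660533 + (0.660533 − 0.681422)/3 = 0.653570
R_{2,2} = 0.653570 + (0.653570 − 0.525201)/15 = 0.662128

0.6621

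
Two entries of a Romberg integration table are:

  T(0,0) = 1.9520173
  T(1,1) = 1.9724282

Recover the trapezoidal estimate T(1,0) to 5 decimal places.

From T(1,1) = (4·T(1,0) − T(0,0))/3, solve for T(1,0):
4·T(1,0) = 3·1.9724282 + 1.9520173 = 7.8693019
T(1,0) = 1.9673255

1.96733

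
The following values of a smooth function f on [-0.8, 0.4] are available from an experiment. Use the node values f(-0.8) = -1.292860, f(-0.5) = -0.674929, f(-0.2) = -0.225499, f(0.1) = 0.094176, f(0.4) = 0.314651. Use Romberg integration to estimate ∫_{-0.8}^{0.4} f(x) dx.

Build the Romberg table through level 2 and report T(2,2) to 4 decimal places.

-0.3752

T(0,0) (trapezoid, 1 panel, h=1.2000): -0.586925
T(1,0) (trapezoid, 2 panels, h=0.6000): -0.428762
T(2,0) (trapezoid, 4 panels, h=0.3000): -0.388607
T(1,1) = -0.428762 + (-0.428762 − (-0.586925))/3 = -0.376041
T(2,1) = -0.388607 + (-0.388607 − (-0.428762))/3 = -0.375222
T(2,2) = -0.375222 + (-0.375222 − (-0.376041))/15 = -0.375167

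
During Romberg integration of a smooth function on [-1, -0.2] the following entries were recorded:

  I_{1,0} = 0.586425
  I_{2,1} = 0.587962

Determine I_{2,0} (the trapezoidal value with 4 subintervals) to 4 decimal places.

From I_{2,1} = (4·I_{2,0} − I_{1,0})/3, solve for I_{2,0}:
4·I_{2,0} = 3·0.587962 + 0.586425 = 2.350311
I_{2,0} = 0.587578

0.5876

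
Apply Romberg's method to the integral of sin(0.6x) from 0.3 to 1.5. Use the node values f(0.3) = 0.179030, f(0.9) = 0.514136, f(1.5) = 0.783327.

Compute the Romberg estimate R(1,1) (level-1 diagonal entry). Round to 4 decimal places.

0.6038

R(0,0) (trapezoid, 1 panel, h=1.2000): 0.577414
R(1,0) (trapezoid, 2 panels, h=0.6000): 0.597189
R(1,1) = 0.597189 + (0.597189 − 0.577414)/3 = 0.603781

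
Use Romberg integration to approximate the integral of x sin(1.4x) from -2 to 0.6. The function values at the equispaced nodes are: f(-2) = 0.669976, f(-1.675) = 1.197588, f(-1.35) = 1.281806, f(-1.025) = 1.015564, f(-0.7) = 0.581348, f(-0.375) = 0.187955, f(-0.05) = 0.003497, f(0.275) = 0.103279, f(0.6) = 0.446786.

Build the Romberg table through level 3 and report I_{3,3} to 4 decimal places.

1.6108

I_{0,0} (trapezoid, 1 panel, h=2.6000): 1.451791
I_{1,0} (trapezoid, 2 panels, h=1.3000): 1.481648
I_{2,0} (trapezoid, 4 panels, h=0.6500): 1.576271
I_{3,0} (trapezoid, 8 panels, h=0.3250): 1.602061
I_{1,1} = 1.481648 + (1.481648 − 1.451791)/3 = 1.491600
I_{2,1} = 1.576271 + (1.576271 − 1.481648)/3 = 1.607812
I_{3,1} = 1.602061 + (1.602061 − 1.576271)/3 = 1.610658
I_{2,2} = 1.607812 + (1.607812 − 1.491600)/15 = 1.615559
I_{3,2} = 1.610658 + (1.610658 − 1.607812)/15 = 1.610848
I_{3,3} = 1.610848 + (1.610848 − 1.615559)/63 = 1.610773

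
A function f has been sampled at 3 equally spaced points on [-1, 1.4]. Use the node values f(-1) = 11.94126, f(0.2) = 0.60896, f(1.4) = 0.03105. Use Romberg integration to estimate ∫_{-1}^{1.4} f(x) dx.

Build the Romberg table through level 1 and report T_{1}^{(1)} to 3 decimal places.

T_{0}^{(0)} (trapezoid, 1 panel, h=2.4000): 14.36677
T_{1}^{(0)} (trapezoid, 2 panels, h=1.2000): 7.91414
T_{1}^{(1)} = 7.91414 + (7.91414 − 14.36677)/3 = 5.76326

5.763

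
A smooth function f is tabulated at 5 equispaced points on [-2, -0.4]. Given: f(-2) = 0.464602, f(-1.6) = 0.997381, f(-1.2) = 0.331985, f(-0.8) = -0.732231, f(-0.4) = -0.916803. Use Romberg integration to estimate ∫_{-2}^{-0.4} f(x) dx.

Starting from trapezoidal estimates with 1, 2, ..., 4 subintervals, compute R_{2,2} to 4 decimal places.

R_{0,0} (trapezoid, 1 panel, h=1.6000): -0.361761
R_{1,0} (trapezoid, 2 panels, h=0.8000): 0.084708
R_{2,0} (trapezoid, 4 panels, h=0.4000): 0.148414
R_{1,1} = 0.084708 + (0.084708 − (-0.361761))/3 = 0.233531
R_{2,1} = 0.148414 + (0.148414 − 0.084708)/3 = 0.169649
R_{2,2} = 0.169649 + (0.169649 − 0.233531)/15 = 0.165390

0.1654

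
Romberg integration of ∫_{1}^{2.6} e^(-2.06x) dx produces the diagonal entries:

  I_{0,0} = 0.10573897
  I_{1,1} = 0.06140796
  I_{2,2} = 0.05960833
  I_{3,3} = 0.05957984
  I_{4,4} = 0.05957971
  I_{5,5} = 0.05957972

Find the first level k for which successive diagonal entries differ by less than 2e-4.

k = 3

|I_{1,1} − I_{0,0}| = 0.04433101 ≥ 2e-4
|I_{2,2} − I_{1,1}| = 0.00179963 ≥ 2e-4
|I_{3,3} − I_{2,2}| = 0.00002849 < 2e-4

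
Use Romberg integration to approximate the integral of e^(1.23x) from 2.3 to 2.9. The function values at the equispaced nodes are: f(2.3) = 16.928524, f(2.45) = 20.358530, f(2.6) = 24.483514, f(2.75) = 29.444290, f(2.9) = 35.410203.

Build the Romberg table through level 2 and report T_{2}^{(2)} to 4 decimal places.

T_{0}^{(0)} (trapezoid, 1 panel, h=0.6000): 15.701618
T_{1}^{(0)} (trapezoid, 2 panels, h=0.3000): 15.195863
T_{2}^{(0)} (trapezoid, 4 panels, h=0.1500): 15.068355
T_{1}^{(1)} = 15.195863 + (15.195863 − 15.701618)/3 = 15.027278
T_{2}^{(1)} = 15.068355 + (15.068355 − 15.195863)/3 = 15.025852
T_{2}^{(2)} = 15.025852 + (15.025852 − 15.027278)/15 = 15.025757

15.0258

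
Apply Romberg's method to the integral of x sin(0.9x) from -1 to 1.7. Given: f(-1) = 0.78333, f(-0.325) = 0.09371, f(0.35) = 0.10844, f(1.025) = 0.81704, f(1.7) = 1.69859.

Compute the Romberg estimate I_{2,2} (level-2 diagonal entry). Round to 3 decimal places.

1.435

I_{0,0} (trapezoid, 1 panel, h=2.7000): 3.35059
I_{1,0} (trapezoid, 2 panels, h=1.3500): 1.82169
I_{2,0} (trapezoid, 4 panels, h=0.6750): 1.52560
I_{1,1} = 1.82169 + (1.82169 − 3.35059)/3 = 1.31206
I_{2,1} = 1.52560 + (1.52560 − 1.82169)/3 = 1.42690
I_{2,2} = 1.42690 + (1.42690 − 1.31206)/15 = 1.43456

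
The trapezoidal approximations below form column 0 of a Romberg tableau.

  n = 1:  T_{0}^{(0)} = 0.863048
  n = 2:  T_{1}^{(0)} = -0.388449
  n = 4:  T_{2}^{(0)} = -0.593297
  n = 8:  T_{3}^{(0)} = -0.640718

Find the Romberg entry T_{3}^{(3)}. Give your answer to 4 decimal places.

T_{1}^{(1)} = (4·(-0.388449) − 0.863048) / 3 = -0.805615
T_{2}^{(1)} = -0.593297 + (-0.593297 − (-0.388449))/3 = -0.661580
T_{3}^{(1)} = (4·(-0.640718) − (-0.593297)) / 3 = -0.656525
T_{2}^{(2)} = (16·(-0.661580) − (-0.805615)) / 15 = -0.651978
T_{3}^{(2)} = -0.656525 + (-0.656525 − (-0.661580))/15 = -0.656188
T_{3}^{(3)} = -0.656188 + (-0.656188 − (-0.651978))/63 = -0.656255

-0.6563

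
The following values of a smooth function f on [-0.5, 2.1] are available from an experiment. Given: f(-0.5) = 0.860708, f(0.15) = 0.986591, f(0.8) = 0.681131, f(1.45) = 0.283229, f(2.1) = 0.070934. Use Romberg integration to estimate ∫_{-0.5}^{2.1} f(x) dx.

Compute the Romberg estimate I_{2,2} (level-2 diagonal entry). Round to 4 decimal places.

I_{0,0} (trapezoid, 1 panel, h=2.6000): 1.211135
I_{1,0} (trapezoid, 2 panels, h=1.3000): 1.491038
I_{2,0} (trapezoid, 4 panels, h=0.6500): 1.570902
I_{1,1} = 1.491038 + (1.491038 − 1.211135)/3 = 1.584339
I_{2,1} = 1.570902 + (1.570902 − 1.491038)/3 = 1.597523
I_{2,2} = 1.597523 + (1.597523 − 1.584339)/15 = 1.598402

1.5984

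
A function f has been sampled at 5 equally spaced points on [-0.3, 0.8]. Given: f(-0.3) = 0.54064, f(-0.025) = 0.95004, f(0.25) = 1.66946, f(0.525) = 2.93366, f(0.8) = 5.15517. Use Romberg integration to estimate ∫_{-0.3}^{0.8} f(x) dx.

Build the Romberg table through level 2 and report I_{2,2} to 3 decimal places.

I_{0,0} (trapezoid, 1 panel, h=1.1000): 3.13270
I_{1,0} (trapezoid, 2 panels, h=0.5500): 2.48455
I_{2,0} (trapezoid, 4 panels, h=0.2750): 2.31029
I_{1,1} = 2.48455 + (2.48455 − 3.13270)/3 = 2.26850
I_{2,1} = 2.31029 + (2.31029 − 2.48455)/3 = 2.25220
I_{2,2} = 2.25220 + (2.25220 − 2.26850)/15 = 2.25111

2.251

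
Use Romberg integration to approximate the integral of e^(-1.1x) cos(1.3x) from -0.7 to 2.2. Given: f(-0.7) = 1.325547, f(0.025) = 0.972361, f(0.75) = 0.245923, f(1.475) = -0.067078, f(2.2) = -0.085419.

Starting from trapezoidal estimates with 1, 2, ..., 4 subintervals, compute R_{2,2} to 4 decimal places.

R_{0,0} (trapezoid, 1 panel, h=2.9000): 1.798186
R_{1,0} (trapezoid, 2 panels, h=1.4500): 1.255681
R_{2,0} (trapezoid, 4 panels, h=0.7250): 1.284171
R_{1,1} = 1.255681 + (1.255681 − 1.798186)/3 = 1.074846
R_{2,1} = 1.284171 + (1.284171 − 1.255681)/3 = 1.293668
R_{2,2} = 1.293668 + (1.293668 − 1.074846)/15 = 1.308256

1.3083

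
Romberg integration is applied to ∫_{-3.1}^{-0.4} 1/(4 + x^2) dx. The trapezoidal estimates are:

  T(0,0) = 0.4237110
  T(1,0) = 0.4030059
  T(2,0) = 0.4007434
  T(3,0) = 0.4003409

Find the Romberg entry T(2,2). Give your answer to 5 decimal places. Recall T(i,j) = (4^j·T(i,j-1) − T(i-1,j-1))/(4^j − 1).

Richardson extrapolation on the trapezoidal column (denominator 4−1=3):
T(1,1) = 0.4030059 + (0.4030059 − 0.4237110)/3 = 0.3961042
T(2,1) = (4·0.4007434 − 0.4030059) / 3 = 0.3999892
T(2,2) = 0.3999892 + (0.3999892 − 0.3961042)/15 = 0.4002482

0.40025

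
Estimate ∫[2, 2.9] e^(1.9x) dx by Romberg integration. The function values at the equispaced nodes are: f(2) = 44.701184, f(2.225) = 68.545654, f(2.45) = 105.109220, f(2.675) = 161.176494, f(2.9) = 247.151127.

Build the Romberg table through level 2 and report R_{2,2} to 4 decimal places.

R_{0,0} (trapezoid, 1 panel, h=0.9000): 131.333540
R_{1,0} (trapezoid, 2 panels, h=0.4500): 112.965919
R_{2,0} (trapezoid, 4 panels, h=0.2250): 108.170443
R_{1,1} = 112.965919 + (112.965919 − 131.333540)/3 = 106.843379
R_{2,1} = 108.170443 + (108.170443 − 112.965919)/3 = 106.571951
R_{2,2} = 106.571951 + (106.571951 − 106.843379)/15 = 106.553856

106.5539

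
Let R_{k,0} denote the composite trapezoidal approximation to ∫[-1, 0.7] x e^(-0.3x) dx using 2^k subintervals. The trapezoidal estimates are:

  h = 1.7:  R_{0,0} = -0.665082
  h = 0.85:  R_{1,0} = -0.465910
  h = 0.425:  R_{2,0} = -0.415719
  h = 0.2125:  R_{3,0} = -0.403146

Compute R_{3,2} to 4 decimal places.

Richardson extrapolation on the trapezoidal column (denominator 4−1=3):
R_{2,1} = -0.415719 + (-0.415719 − (-0.465910))/3 = -0.398989
R_{3,1} = -0.403146 + (-0.403146 − (-0.415719))/3 = -0.398955
R_{3,2} = (16·(-0.398955) − (-0.398989)) / 15 = -0.398953

-0.3990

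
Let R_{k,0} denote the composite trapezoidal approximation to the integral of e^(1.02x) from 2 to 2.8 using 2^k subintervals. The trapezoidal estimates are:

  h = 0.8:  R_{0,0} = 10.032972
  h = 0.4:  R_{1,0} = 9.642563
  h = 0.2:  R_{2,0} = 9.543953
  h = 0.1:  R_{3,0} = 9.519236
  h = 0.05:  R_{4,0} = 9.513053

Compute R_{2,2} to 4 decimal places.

9.5110

R_{1,1} = 9.642563 + (9.642563 − 10.032972)/3 = 9.512427
R_{2,1} = 9.543953 + (9.543953 − 9.642563)/3 = 9.511083
R_{2,2} = (16·9.511083 − 9.512427) / 15 = 9.510993
(Column j=1 coincides with Simpson's rule on the same nodes.)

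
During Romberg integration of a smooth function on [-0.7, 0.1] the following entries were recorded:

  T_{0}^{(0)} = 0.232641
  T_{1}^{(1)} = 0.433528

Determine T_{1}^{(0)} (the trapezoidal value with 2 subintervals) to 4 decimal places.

0.3833

From T_{1}^{(1)} = (4·T_{1}^{(0)} − T_{0}^{(0)})/3, solve for T_{1}^{(0)}:
4·T_{1}^{(0)} = 3·0.433528 + 0.232641 = 1.533225
T_{1}^{(0)} = 0.383306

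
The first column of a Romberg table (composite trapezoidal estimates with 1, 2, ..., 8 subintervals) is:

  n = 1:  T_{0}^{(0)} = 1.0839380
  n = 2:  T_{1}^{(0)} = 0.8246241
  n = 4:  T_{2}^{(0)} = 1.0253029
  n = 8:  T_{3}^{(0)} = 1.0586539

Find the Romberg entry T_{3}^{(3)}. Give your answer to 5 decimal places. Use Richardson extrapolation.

1.06752

T_{1}^{(1)} = 0.8246241 + (0.8246241 − 1.0839380)/3 = 0.7381861
T_{2}^{(1)} = 1.0253029 + (1.0253029 − 0.8246241)/3 = 1.0921958
T_{3}^{(1)} = 1.0586539 + (1.0586539 − 1.0253029)/3 = 1.0697709
T_{2}^{(2)} = (16·1.0921958 − 0.7381861) / 15 = 1.1157964
T_{3}^{(2)} = 1.0697709 + (1.0697709 − 1.0921958)/15 = 1.0682759
T_{3}^{(3)} = 1.0682759 + (1.0682759 − 1.1157964)/63 = 1.0675216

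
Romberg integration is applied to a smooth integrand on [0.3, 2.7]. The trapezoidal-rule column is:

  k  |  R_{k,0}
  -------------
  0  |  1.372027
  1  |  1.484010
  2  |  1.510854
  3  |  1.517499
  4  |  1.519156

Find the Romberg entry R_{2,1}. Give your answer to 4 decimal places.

R_{2,1} = 1.510854 + (1.510854 − 1.484010)/3 = 1.519802
(Column j=1 coincides with Simpson's rule on the same nodes.)

1.5198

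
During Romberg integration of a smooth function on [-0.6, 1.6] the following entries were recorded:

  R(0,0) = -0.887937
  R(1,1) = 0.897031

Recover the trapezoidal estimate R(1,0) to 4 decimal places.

0.4508

From R(1,1) = (4·R(1,0) − R(0,0))/3, solve for R(1,0):
4·R(1,0) = 3·0.897031 + (-0.887937) = 1.803156
R(1,0) = 0.450789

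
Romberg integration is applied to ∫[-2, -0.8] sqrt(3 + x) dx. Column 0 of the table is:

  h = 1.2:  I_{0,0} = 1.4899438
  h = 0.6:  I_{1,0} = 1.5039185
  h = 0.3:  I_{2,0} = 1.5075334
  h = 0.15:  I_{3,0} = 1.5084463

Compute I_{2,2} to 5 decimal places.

1.50875

Richardson extrapolation on the trapezoidal column (denominator 4−1=3):
I_{1,1} = 1.5039185 + (1.5039185 − 1.4899438)/3 = 1.5085767
I_{2,1} = 1.5075334 + (1.5075334 − 1.5039185)/3 = 1.5087384
I_{2,2} = 1.5087384 + (1.5087384 − 1.5085767)/15 = 1.5087492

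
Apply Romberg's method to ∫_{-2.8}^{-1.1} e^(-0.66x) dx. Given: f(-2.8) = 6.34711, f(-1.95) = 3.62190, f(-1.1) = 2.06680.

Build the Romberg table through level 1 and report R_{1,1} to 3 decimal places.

6.489

R_{0,0} (trapezoid, 1 panel, h=1.7000): 7.15182
R_{1,0} (trapezoid, 2 panels, h=0.8500): 6.65453
R_{1,1} = 6.65453 + (6.65453 − 7.15182)/3 = 6.48877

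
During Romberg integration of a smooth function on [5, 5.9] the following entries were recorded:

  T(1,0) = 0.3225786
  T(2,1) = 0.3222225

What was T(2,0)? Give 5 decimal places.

From T(2,1) = (4·T(2,0) − T(1,0))/3, solve for T(2,0):
4·T(2,0) = 3·0.3222225 + 0.3225786 = 1.2892461
T(2,0) = 0.3223115

0.32231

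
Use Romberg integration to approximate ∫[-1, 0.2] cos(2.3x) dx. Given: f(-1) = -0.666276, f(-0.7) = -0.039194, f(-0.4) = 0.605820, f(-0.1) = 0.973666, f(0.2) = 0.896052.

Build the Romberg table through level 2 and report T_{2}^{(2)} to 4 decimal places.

T_{0}^{(0)} (trapezoid, 1 panel, h=1.2000): 0.137866
T_{1}^{(0)} (trapezoid, 2 panels, h=0.6000): 0.432425
T_{2}^{(0)} (trapezoid, 4 panels, h=0.3000): 0.496554
T_{1}^{(1)} = 0.432425 + (0.432425 − 0.137866)/3 = 0.530611
T_{2}^{(1)} = 0.496554 + (0.496554 − 0.432425)/3 = 0.517930
T_{2}^{(2)} = 0.517930 + (0.517930 − 0.530611)/15 = 0.517085

0.5171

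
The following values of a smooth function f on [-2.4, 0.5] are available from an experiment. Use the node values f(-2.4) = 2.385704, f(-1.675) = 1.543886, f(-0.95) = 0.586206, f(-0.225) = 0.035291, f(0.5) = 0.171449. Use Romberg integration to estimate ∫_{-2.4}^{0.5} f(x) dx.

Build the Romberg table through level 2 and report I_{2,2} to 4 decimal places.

2.4318

I_{0,0} (trapezoid, 1 panel, h=2.9000): 3.707872
I_{1,0} (trapezoid, 2 panels, h=1.4500): 2.703935
I_{2,0} (trapezoid, 4 panels, h=0.7250): 2.496871
I_{1,1} = 2.703935 + (2.703935 − 3.707872)/3 = 2.369289
I_{2,1} = 2.496871 + (2.496871 − 2.703935)/3 = 2.427850
I_{2,2} = 2.427850 + (2.427850 − 2.369289)/15 = 2.431754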